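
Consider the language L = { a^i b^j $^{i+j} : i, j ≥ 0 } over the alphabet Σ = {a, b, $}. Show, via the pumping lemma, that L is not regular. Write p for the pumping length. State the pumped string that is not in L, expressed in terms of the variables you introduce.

Suppose for contradiction that L is regular, and let p be the pumping length.
Take w = a^p b^p $^{2p} ∈ L (with i=j=p, i+j=2p), |w| = 4p ≥ p.
By the pumping lemma, w = xyz with |xy| ≤ p and |y| ≥ 1.
Since the first p symbols of w are all a's and |xy| ≤ p, y lies entirely in the leading a-block: y = a^k for some k with 1 ≤ k ≤ p.
Consider xy^2z = a^{p+k} b^p $^{2p}. Now the a- and b-counts sum to 2p+k, but the $-count is 2p ≠ 2p+k. So xy^2z ∉ L.
This contradicts the pumping lemma, so L is not regular.

a^{p+k} b^p $^{2p}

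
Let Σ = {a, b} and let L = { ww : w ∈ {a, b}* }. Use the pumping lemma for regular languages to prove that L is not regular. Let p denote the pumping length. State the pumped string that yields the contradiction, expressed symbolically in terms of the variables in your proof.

a^{p+k} b^p a^p b^p

Assume L is regular; let p be its pumping constant.
Take w = a^p b^p a^p b^p = uu where u = a^pb^p; then w ∈ L and |w| = 4p ≥ p.
Write w = xyz as guaranteed by the lemma, with |xy| ≤ p and |y| > 0.
The first p characters of w are a's, so xy (and hence y) consists only of a's. Write y = a^k, 1 ≤ k ≤ p.
Pump with i = 2: xy^2z = a^{p+k} b^p a^p b^p, of length 4p+k. Suppose this equals vv. The string starts with a and ends with b, so v does too; thus the boundary between the two copies of v is a b→a transition. There is exactly one such transition, at position 2p+k, so |v| = 2p+k and |vv| = 4p+2k ≠ 4p+k since k ≥ 1. So xy^2z ∉ L.
Contradiction. Therefore L is not regular.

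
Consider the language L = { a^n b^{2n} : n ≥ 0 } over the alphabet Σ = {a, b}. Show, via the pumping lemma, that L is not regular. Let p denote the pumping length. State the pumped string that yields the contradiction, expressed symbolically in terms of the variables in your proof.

Suppose for contradiction that L is regular, and let p be the pumping length.
Take w = a^p b^{2p}. Then w ∈ L and |w| = 3p ≥ p.
Write w = xyz as guaranteed by the lemma, with |xy| ≤ p and y is nonempty.
Because |xy| ≤ p and w begins with p copies of a, we have y = a^k with 1 ≤ k ≤ p.
Pump with i = 2: xy^2z = a^{p+k} b^{2p}. For this to lie in L we would need 2p = 2(p+k), which forces k = 0. But k ≥ 1, so xy^2z ∉ L.
This contradicts the pumping lemma, so L is not regular.

a^{p+k} b^{2p}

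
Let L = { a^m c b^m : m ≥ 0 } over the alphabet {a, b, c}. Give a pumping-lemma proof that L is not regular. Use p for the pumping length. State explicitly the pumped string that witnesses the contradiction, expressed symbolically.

a^{p+k} c b^p

Assume L is regular. Let p be the pumping length given by the pumping lemma.
Take w = a^p c b^p ∈ L with |w| = 2p+1 ≥ p.
By the pumping lemma, w = xyz with |xy| ≤ p and |y| > 0.
Because |xy| ≤ p and w begins with p copies of a, we have y = a^k with 1 ≤ k ≤ p.
Pump with i = 2: xy^2z = a^{p+k} c b^p, which would require p+k = p. But k ≥ 1, so xy^2z ∉ L.
This is a contradiction; hence L is not regular.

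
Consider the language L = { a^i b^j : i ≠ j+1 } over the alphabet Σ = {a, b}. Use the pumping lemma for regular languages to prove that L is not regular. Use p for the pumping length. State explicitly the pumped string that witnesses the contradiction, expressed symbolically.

a^{p+p!} b^{p+p!-1}

Assume L is regular; let p be its pumping constant.
Choose w = a^p b^{p+p!-1}. Since p ≠ (p+p!-1)+1 = p+p!, w ∈ L; and |w| ≥ p.
The pumping lemma gives a decomposition w = xyz where |xy| ≤ p and |y| > 0.
Because |xy| ≤ p and w begins with p copies of a, we have y = a^k with 1 ≤ k ≤ p.
Since 1 ≤ k ≤ p, k divides p!; set t = 1 + p!/k. Then xy^t z has p + (p!/k)·k = p + p! copies of a. Now the a-count is p+p! and (b-count)+1 = (p+p!-1)+1 = p+p!, so i ≠ j+1 fails. So xy^t z = a^{p+p!} b^{p+p!-1} ∉ L.
This contradicts the pumping lemma, so L is not regular.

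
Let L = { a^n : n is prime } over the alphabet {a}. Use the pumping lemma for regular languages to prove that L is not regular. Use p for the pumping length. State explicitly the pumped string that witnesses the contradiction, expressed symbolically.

a^{q(1+k)}

Assume L is regular; let p be its pumping constant.
Let q be a prime with q ≥ p+2 (infinitely many primes exist), and take w = a^q ∈ L with |w| = q ≥ p.
The pumping lemma gives a decomposition w = xyz where |xy| ≤ p and y is nonempty.
Then y = a^k for some k with 1 ≤ k ≤ p.
Since 1 ≤ k ≤ p, |xz| = q-k. Pump with i = q+1: |xy^{q+1}z| = (q-k)+(q+1)k = q+qk = q(1+k), which is composite (both factors ≥ 2). So xy^{q+1}z = a^{q(1+k)} ∉ L.
This is a contradiction; hence L is not regular.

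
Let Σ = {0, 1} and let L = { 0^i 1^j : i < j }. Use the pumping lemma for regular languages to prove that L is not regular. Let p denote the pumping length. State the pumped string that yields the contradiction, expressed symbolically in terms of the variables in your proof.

Assume L is regular; let p be its pumping constant.
Choose w = 0^p 1^{p+1} ∈ L, with |w| = 2p+1 ≥ p.
By the pumping lemma, w = xyz with |xy| ≤ p and y is nonempty.
The first p characters of w are 0's, so xy (and hence y) consists only of 0's. Write y = 0^k, 1 ≤ k ≤ p.
Consider xy^2z = 0^{p+k} 1^{p+1}. Since k ≥ 1, the 0-count p+k is at least p+1, so i < j fails; thus xy^2z ∉ L.
This is a contradiction; hence L is not regular.

0^{p+k} 1^{p+1}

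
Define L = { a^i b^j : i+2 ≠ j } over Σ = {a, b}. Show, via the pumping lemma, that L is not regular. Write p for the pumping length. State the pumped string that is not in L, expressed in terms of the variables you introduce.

a^{p+p!} b^{p+p!+2}

Toward a contradiction, assume L is regular with pumping length p.
Choose w = a^p b^{p+p!+2}. Since p ≠ (p+p!+2)-2 = p+p!, w ∈ L; and |w| ≥ p.
Write w = xyz as guaranteed by the lemma, with |xy| ≤ p and y is nonempty.
Since the first p symbols of w are all a's and |xy| ≤ p, y lies entirely in the leading a-block: y = a^k for some k with 1 ≤ k ≤ p.
Since 1 ≤ k ≤ p, k divides p!; set t = 1 + p!/k. Then xy^t z has p + (p!/k)·k = p + p! copies of a. Now the a-count is p+p! and (b-count)-2 = (p+p!+2)-2 = p+p!, so i+2 ≠ j fails. So xy^t z = a^{p+p!} b^{p+p!+2} ∉ L.
This contradicts the pumping lemma, so L is not regular.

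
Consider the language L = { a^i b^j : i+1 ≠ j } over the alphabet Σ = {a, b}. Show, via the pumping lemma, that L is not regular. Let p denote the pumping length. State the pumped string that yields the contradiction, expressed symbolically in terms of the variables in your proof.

Toward a contradiction, assume L is regular with pumping length p.
Choose w = a^p b^{p+p!+1}. Since p ≠ (p+p!+1)-1 = p+p!, w ∈ L; and |w| ≥ p.
The pumping lemma gives a decomposition w = xyz where |xy| ≤ p and y is nonempty.
Since the first p symbols of w are all a's and |xy| ≤ p, y lies entirely in the leading a-block: y = a^k for some k with 1 ≤ k ≤ p.
Since 1 ≤ k ≤ p, k divides p!; set t = 1 + p!/k. Then xy^t z has p + (p!/k)·k = p + p! copies of a. Now the a-count is p+p! and (b-count)-1 = (p+p!+1)-1 = p+p!, so i+1 ≠ j fails. So xy^t z = a^{p+p!} b^{p+p!+1} ∉ L.
Contradiction. Therefore L is not regular.

a^{p+p!} b^{p+p!+1}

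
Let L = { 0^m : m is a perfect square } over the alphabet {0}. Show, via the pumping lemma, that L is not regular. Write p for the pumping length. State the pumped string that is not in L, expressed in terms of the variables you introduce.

0^{p²+k}

Toward a contradiction, assume L is regular with pumping length p.
Take w = 0^{p²} ∈ L with |w| = p² ≥ p.
Write w = xyz as guaranteed by the lemma, with |xy| ≤ p and y is nonempty.
Then y = 0^k for some k with 1 ≤ k ≤ p.
Pump with i = 2: xy^2z = 0^{p²+k}. Since 1 ≤ k ≤ p, p² < p²+k ≤ p²+p < (p+1)², so p²+k lies strictly between consecutive squares and is not a perfect square. So xy^2z ∉ L.
This is a contradiction; hence L is not regular.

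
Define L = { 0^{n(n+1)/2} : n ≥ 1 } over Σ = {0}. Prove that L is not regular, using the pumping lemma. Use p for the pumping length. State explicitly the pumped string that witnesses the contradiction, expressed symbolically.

Assume L is regular; let p be its pumping constant.
Take w = 0^{p(p+1)/2} ∈ L with |w| = p(p+1)/2 ≥ p.
By the pumping lemma, w = xyz with |xy| ≤ p and |y| > 0.
Then y = 0^k for some k with 1 ≤ k ≤ p.
Pump with i = 2: xy^2z = 0^{p(p+1)/2+k}. Since 1 ≤ k ≤ p, p(p+1)/2 < p(p+1)/2+k ≤ p(p+1)/2+p < (p+1)(p+2)/2, so p(p+1)/2+k is strictly between consecutive triangular numbers. So xy^2z ∉ L.
This is a contradiction; hence L is not regular.

0^{p(p+1)/2+k}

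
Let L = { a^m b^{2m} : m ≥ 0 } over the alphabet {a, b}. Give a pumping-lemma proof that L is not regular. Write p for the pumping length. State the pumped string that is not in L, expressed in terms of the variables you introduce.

Assume L is regular. Let p be the pumping length given by the pumping lemma.
Let w = a^p b^{2p} ∈ L; note |w| = 3p ≥ p.
The pumping lemma gives a decomposition w = xyz where |xy| ≤ p and |y| ≥ 1.
Because |xy| ≤ p and w begins with p copies of a, we have y = a^k with 1 ≤ k ≤ p.
Pump with i = 2: xy^2z = a^{p+k} b^{2p}. For this to lie in L we would need 2p = 2(p+k), which forces k = 0. But k ≥ 1, so xy^2z ∉ L.
This is a contradiction; hence L is not regular.

a^{p+k} b^{2p}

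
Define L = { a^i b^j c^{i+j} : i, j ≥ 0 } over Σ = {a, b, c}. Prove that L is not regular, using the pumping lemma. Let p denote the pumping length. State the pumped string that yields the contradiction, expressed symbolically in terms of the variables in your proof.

a^{p+k} b^p c^{2p}

Toward a contradiction, assume L is regular with pumping length p.
Take w = a^p b^p c^{2p} ∈ L (with i=j=p, i+j=2p), |w| = 4p ≥ p.
By the pumping lemma, w = xyz with |xy| ≤ p and y is nonempty.
Because |xy| ≤ p and w begins with p copies of a, we have y = a^k with 1 ≤ k ≤ p.
Consider xy^2z = a^{p+k} b^p c^{2p}. Now the a- and b-counts sum to 2p+k, but the c-count is 2p ≠ 2p+k. So xy^2z ∉ L.
This contradicts the pumping lemma, so L is not regular.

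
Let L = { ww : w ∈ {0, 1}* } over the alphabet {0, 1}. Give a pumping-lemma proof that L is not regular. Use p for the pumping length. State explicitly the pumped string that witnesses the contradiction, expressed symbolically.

0^{p+k} 1^p 0^p 1^p

Toward a contradiction, assume L is regular with pumping length p.
Take w = 0^p 1^p 0^p 1^p = uu where u = 0^p1^p; then w ∈ L and |w| = 4p ≥ p.
The pumping lemma gives a decomposition w = xyz where |xy| ≤ p and y is nonempty.
The first p characters of w are 0's, so xy (and hence y) consists only of 0's. Write y = 0^k, 1 ≤ k ≤ p.
Pump with i = 2: xy^2z = 0^{p+k} 1^p 0^p 1^p, of length 4p+k. Suppose this equals vv. The string starts with 0 and ends with 1, so v does too; thus the boundary between the two copies of v is a 1→0 transition. There is exactly one such transition, at position 2p+k, so |v| = 2p+k and |vv| = 4p+2k ≠ 4p+k since k ≥ 1. So xy^2z ∉ L.
This is a contradiction; hence L is not regular.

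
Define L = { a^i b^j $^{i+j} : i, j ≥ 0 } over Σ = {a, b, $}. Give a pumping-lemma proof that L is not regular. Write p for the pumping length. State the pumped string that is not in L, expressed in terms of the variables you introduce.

Toward a contradiction, assume L is regular with pumping length p.
Take w = a^p b^p $^{2p} ∈ L (with i=j=p, i+j=2p), |w| = 4p ≥ p.
Write w = xyz as guaranteed by the lemma, with |xy| ≤ p and |y| > 0.
The first p characters of w are a's, so xy (and hence y) consists only of a's. Write y = a^k, 1 ≤ k ≤ p.
Consider xy^2z = a^{p+k} b^p $^{2p}. Now the a- and b-counts sum to 2p+k, but the $-count is 2p ≠ 2p+k. So xy^2z ∉ L.
This contradicts the pumping lemma, so L is not regular.

a^{p+k} b^p $^{2p}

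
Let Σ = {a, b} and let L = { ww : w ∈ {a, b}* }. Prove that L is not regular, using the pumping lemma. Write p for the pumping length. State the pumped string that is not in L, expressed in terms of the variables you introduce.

a^{p+k} b^p a^p b^p

Suppose for contradiction that L is regular, and let p be the pumping length.
Take w = a^p b^p a^p b^p = uu where u = a^pb^p; then w ∈ L and |w| = 4p ≥ p.
The pumping lemma gives a decomposition w = xyz where |xy| ≤ p and |y| > 0.
Since the first p symbols of w are all a's and |xy| ≤ p, y lies entirely in the leading a-block: y = a^k for some k with 1 ≤ k ≤ p.
Pump with i = 2: xy^2z = a^{p+k} b^p a^p b^p, of length 4p+k. Suppose this equals vv. The string starts with a and ends with b, so v does too; thus the boundary between the two copies of v is a b→a transition. There is exactly one such transition, at position 2p+k, so |v| = 2p+k and |vv| = 4p+2k ≠ 4p+k since k ≥ 1. So xy^2z ∉ L.
Contradiction. Therefore L is not regular.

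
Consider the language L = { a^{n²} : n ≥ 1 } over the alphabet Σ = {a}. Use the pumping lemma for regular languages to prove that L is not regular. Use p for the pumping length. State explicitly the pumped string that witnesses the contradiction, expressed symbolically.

a^{p²+k}

Toward a contradiction, assume L is regular with pumping length p.
Take w = a^{p²} ∈ L with |w| = p² ≥ p.
By the pumping lemma, w = xyz with |xy| ≤ p and y is nonempty.
Then y = a^k for some k with 1 ≤ k ≤ p.
Pump with i = 2: xy^2z = a^{p²+k}. Since 1 ≤ k ≤ p, p² < p²+k ≤ p²+p < (p+1)², so p²+k lies strictly between consecutive squares and is not a perfect square. So xy^2z ∉ L.
This is a contradiction; hence L is not regular.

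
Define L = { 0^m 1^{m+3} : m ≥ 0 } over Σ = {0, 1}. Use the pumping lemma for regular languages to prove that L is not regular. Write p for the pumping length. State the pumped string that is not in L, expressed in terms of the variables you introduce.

Assume L is regular. Let p be the pumping length given by the pumping lemma.
Let w = 0^p 1^{p+3} ∈ L; note |w| = 2p+3 ≥ p.
By the pumping lemma, w = xyz with |xy| ≤ p and |y| ≥ 1.
Because |xy| ≤ p and w begins with p copies of 0, we have y = 0^k with 1 ≤ k ≤ p.
Pump with i = 2: xy^2z = 0^{p+k} 1^{p+3}. For this to lie in L we would need p+3 = (p+k)+3, which forces k = 0. But k ≥ 1, so xy^2z ∉ L.
This is a contradiction; hence L is not regular.

0^{p+k} 1^{p+3}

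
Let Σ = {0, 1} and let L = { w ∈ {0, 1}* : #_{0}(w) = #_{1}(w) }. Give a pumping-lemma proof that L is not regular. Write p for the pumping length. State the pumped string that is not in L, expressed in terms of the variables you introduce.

0^{p+k} 1^p

Assume L is regular. Let p be the pumping length given by the pumping lemma.
Choose w = 0^p 1^p ∈ L with |w| = 2p ≥ p.
By the pumping lemma, w = xyz with |xy| ≤ p and |y| > 0.
Because |xy| ≤ p and w begins with p copies of 0, we have y = 0^k with 1 ≤ k ≤ p.
Pump with i = 2: xy^2z = 0^{p+k} 1^p has p+k occurrences of 0 but only p of 1. Since k ≥ 1 the counts differ, so xy^2z ∉ L.
This is a contradiction; hence L is not regular.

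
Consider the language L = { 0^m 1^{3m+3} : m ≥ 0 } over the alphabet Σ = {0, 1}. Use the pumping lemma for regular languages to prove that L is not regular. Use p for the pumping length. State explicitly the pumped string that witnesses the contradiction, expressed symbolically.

Assume L is regular. Let p be the pumping length given by the pumping lemma.
Take w = 0^p 1^{3p+3}. Then w ∈ L and |w| = 4p+3 ≥ p.
By the pumping lemma, w = xyz with |xy| ≤ p and |y| > 0.
Because |xy| ≤ p and w begins with p copies of 0, we have y = 0^k with 1 ≤ k ≤ p.
Pump with i = 2: xy^2z = 0^{p+k} 1^{3p+3}. For this to lie in L we would need 3p+3 = 3(p+k)+3, which forces k = 0. But k ≥ 1, so xy^2z ∉ L.
This contradicts the pumping lemma, so L is not regular.

0^{p+k} 1^{3p+3}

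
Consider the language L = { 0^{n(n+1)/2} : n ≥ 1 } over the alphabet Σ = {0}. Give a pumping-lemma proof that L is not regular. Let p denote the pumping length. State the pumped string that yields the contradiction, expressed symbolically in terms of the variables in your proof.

0^{p(p+1)/2+k}

Suppose for contradiction that L is regular, and let p be the pumping length.
Take w = 0^{p(p+1)/2} ∈ L with |w| = p(p+1)/2 ≥ p.
By the pumping lemma, w = xyz with |xy| ≤ p and |y| ≥ 1.
Then y = 0^k for some k with 1 ≤ k ≤ p.
Pump with i = 2: xy^2z = 0^{p(p+1)/2+k}. Since 1 ≤ k ≤ p, p(p+1)/2 < p(p+1)/2+k ≤ p(p+1)/2+p < (p+1)(p+2)/2, so p(p+1)/2+k is strictly between consecutive triangular numbers. So xy^2z ∉ L.
This contradicts the pumping lemma, so L is not regular.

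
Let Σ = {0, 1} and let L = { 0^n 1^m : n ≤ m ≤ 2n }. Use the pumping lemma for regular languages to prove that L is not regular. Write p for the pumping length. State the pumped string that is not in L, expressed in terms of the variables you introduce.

0^{p+k} 1^p

Assume L is regular; let p be its pumping constant.
Take w = 0^p 1^p ∈ L (since p ≤ p ≤ 2p), with |w| = 2p ≥ p.
Write w = xyz as guaranteed by the lemma, with |xy| ≤ p and |y| > 0.
Because |xy| ≤ p and w begins with p copies of 0, we have y = 0^k with 1 ≤ k ≤ p.
Pump with i = 2: xy^2z = 0^{p+k} 1^p. Now n = p+k > p = m, so the condition n ≤ m fails. Thus xy^2z ∉ L.
This contradicts the pumping lemma, so L is not regular.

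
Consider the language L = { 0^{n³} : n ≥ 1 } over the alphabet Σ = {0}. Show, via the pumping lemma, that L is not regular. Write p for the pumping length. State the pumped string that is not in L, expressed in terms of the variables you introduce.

0^{p³+k}

Toward a contradiction, assume L is regular with pumping length p.
Take w = 0^{p³} ∈ L with |w| = p³ ≥ p.
Write w = xyz as guaranteed by the lemma, with |xy| ≤ p and |y| > 0.
Then y = 0^k for some k with 1 ≤ k ≤ p.
Pump with i = 2: xy^2z = 0^{p³+k}. Since 1 ≤ k ≤ p, p³ < p³+k ≤ p³+p < p³+3p²+3p+1 = (p+1)³, so p³+k is not a perfect cube. So xy^2z ∉ L.
Contradiction. Therefore L is not regular.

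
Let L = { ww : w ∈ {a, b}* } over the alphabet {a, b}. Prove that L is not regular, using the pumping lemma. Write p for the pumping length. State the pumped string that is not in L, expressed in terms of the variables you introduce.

Assume L is regular. Let p be the pumping length given by the pumping lemma.
Take w = a^p b^p a^p b^p = uu where u = a^pb^p; then w ∈ L and |w| = 4p ≥ p.
By the pumping lemma, w = xyz with |xy| ≤ p and y is nonempty.
The first p characters of w are a's, so xy (and hence y) consists only of a's. Write y = a^k, 1 ≤ k ≤ p.
Pump with i = 2: xy^2z = a^{p+k} b^p a^p b^p, of length 4p+k. Suppose this equals vv. The string starts with a and ends with b, so v does too; thus the boundary between the two copies of v is a b→a transition. There is exactly one such transition, at position 2p+k, so |v| = 2p+k and |vv| = 4p+2k ≠ 4p+k since k ≥ 1. So xy^2z ∉ L.
This contradicts the pumping lemma, so L is not regular.

a^{p+k} b^p a^p b^p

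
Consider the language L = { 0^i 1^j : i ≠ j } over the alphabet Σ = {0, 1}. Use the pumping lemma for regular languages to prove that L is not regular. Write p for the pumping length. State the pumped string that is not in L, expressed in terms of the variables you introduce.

Suppose for contradiction that L is regular, and let p be the pumping length.
Choose w = 0^p 1^{p+p!}. Since p ≠ p+p!, w ∈ L; and |w| ≥ p.
The pumping lemma gives a decomposition w = xyz where |xy| ≤ p and y is nonempty.
The first p characters of w are 0's, so xy (and hence y) consists only of 0's. Write y = 0^k, 1 ≤ k ≤ p.
Since 1 ≤ k ≤ p, k divides p!; set t = 1 + p!/k. Then xy^t z has p + (p!/k)·k = p + p! copies of 0. Now the 0-count equals the 1-count, so i ≠ j fails. So xy^t z = 0^{p+p!} 1^{p+p!} ∉ L.
This contradicts the pumping lemma, so L is not regular.

0^{p+p!} 1^{p+p!}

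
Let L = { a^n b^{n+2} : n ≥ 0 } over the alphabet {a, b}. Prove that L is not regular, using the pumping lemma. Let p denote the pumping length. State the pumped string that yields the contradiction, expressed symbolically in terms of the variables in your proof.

Assume L is regular. Let p be the pumping length given by the pumping lemma.
Take w = a^p b^{p+2}. Then w ∈ L and |w| = 2p+2 ≥ p.
The pumping lemma gives a decomposition w = xyz where |xy| ≤ p and y is nonempty.
Since the first p symbols of w are all a's and |xy| ≤ p, y lies entirely in the leading a-block: y = a^k for some k with 1 ≤ k ≤ p.
Pump with i = 2: xy^2z = a^{p+k} b^{p+2}. For this to lie in L we would need p+2 = (p+k)+2, which forces k = 0. But k ≥ 1, so xy^2z ∉ L.
Contradiction. Therefore L is not regular.

a^{p+k} b^{p+2}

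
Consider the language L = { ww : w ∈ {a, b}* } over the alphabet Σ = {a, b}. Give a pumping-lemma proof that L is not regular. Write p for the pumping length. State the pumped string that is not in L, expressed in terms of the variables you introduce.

Assume L is regular. Let p be the pumping length given by the pumping lemma.
Take w = a^p b^p a^p b^p = uu where u = a^pb^p; then w ∈ L and |w| = 4p ≥ p.
Write w = xyz as guaranteed by the lemma, with |xy| ≤ p and |y| ≥ 1.
Since the first p symbols of w are all a's and |xy| ≤ p, y lies entirely in the leading a-block: y = a^k for some k with 1 ≤ k ≤ p.
Pump with i = 2: xy^2z = a^{p+k} b^p a^p b^p, of length 4p+k. Suppose this equals vv. The string starts with a and ends with b, so v does too; thus the boundary between the two copies of v is a b→a transition. There is exactly one such transition, at position 2p+k, so |v| = 2p+k and |vv| = 4p+2k ≠ 4p+k since k ≥ 1. So xy^2z ∉ L.
This is a contradiction; hence L is not regular.

a^{p+k} b^p a^p b^p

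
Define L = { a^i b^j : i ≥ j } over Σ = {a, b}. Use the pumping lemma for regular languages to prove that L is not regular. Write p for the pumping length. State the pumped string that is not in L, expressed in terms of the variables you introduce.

Assume L is regular. Let p be the pumping length given by the pumping lemma.
Choose w = a^p b^p ∈ L, with |w| = 2p ≥ p.
By the pumping lemma, w = xyz with |xy| ≤ p and |y| > 0.
Because |xy| ≤ p and w begins with p copies of a, we have y = a^k with 1 ≤ k ≤ p.
Consider xy^0z = xz = a^{p-k} b^p. Since k ≥ 1, the a-count p-k is less than p, so i ≥ j fails; thus xz ∉ L.
Contradiction. Therefore L is not regular.

a^{p-k} b^p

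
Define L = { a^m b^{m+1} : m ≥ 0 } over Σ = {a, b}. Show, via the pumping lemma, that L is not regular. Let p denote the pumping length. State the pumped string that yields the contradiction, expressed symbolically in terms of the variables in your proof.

Assume L is regular. Let p be the pumping length given by the pumping lemma.
Choose w = a^p b^{p+1}, which is in L with |w| = 2p+1 ≥ p.
By the pumping lemma, w = xyz with |xy| ≤ p and y is nonempty.
The first p characters of w are a's, so xy (and hence y) consists only of a's. Write y = a^k, 1 ≤ k ≤ p.
Pump with i = 2: xy^2z = a^{p+k} b^{p+1}. For this to lie in L we would need p+1 = (p+k)+1, which forces k = 0. But k ≥ 1, so xy^2z ∉ L.
This contradicts the pumping lemma, so L is not regular.

a^{p+k} b^{p+1}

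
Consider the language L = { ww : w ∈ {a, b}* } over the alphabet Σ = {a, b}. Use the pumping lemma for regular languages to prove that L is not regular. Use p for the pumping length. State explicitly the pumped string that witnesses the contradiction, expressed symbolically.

Suppose for contradiction that L is regular, and let p be the pumping length.
Take w = a^p b^p a^p b^p = uu where u = a^pb^p; then w ∈ L and |w| = 4p ≥ p.
Write w = xyz as guaranteed by the lemma, with |xy| ≤ p and |y| ≥ 1.
Because |xy| ≤ p and w begins with p copies of a, we have y = a^k with 1 ≤ k ≤ p.
Pump with i = 2: xy^2z = a^{p+k} b^p a^p b^p, of length 4p+k. Suppose this equals vv. The string starts with a and ends with b, so v does too; thus the boundary between the two copies of v is a b→a transition. There is exactly one such transition, at position 2p+k, so |v| = 2p+k and |vv| = 4p+2k ≠ 4p+k since k ≥ 1. So xy^2z ∉ L.
This is a contradiction; hence L is not regular.

a^{p+k} b^p a^p b^p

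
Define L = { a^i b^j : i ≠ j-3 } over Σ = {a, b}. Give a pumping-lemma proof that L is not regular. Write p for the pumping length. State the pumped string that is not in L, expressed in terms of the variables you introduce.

Assume L is regular. Let p be the pumping length given by the pumping lemma.
Choose w = a^p b^{p+p!+3}. Since p ≠ (p+p!+3)-3 = p+p!, w ∈ L; and |w| ≥ p.
By the pumping lemma, w = xyz with |xy| ≤ p and |y| ≥ 1.
Because |xy| ≤ p and w begins with p copies of a, we have y = a^k with 1 ≤ k ≤ p.
Since 1 ≤ k ≤ p, k divides p!; set t = 1 + p!/k. Then xy^t z has p + (p!/k)·k = p + p! copies of a. Now the a-count is p+p! and (b-count)-3 = (p+p!+3)-3 = p+p!, so i ≠ j-3 fails. So xy^t z = a^{p+p!} b^{p+p!+3} ∉ L.
Contradiction. Therefore L is not regular.

a^{p+p!} b^{p+p!+3}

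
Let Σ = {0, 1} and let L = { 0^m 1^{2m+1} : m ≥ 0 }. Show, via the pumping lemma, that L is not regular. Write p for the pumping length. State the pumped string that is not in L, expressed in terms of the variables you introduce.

Assume L is regular. Let p be the pumping length given by the pumping lemma.
Choose w = 0^p 1^{2p+1}, which is in L with |w| = 3p+1 ≥ p.
Write w = xyz as guaranteed by the lemma, with |xy| ≤ p and y is nonempty.
Since the first p symbols of w are all 0's and |xy| ≤ p, y lies entirely in the leading 0-block: y = 0^k for some k with 1 ≤ k ≤ p.
Pump with i = 2: xy^2z = 0^{p+k} 1^{2p+1}. For this to lie in L we would need 2p+1 = 2(p+k)+1, which forces k = 0. But k ≥ 1, so xy^2z ∉ L.
Contradiction. Therefore L is not regular.

0^{p+k} 1^{2p+1}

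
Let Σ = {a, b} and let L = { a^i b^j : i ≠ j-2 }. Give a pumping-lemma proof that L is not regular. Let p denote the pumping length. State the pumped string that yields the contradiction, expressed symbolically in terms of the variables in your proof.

Toward a contradiction, assume L is regular with pumping length p.
Choose w = a^p b^{p+p!+2}. Since p ≠ (p+p!+2)-2 = p+p!, w ∈ L; and |w| ≥ p.
The pumping lemma gives a decomposition w = xyz where |xy| ≤ p and |y| > 0.
Because |xy| ≤ p and w begins with p copies of a, we have y = a^k with 1 ≤ k ≤ p.
Since 1 ≤ k ≤ p, k divides p!; set t = 1 + p!/k. Then xy^t z has p + (p!/k)·k = p + p! copies of a. Now the a-count is p+p! and (b-count)-2 = (p+p!+2)-2 = p+p!, so i ≠ j-2 fails. So xy^t z = a^{p+p!} b^{p+p!+2} ∉ L.
Contradiction. Therefore L is not regular.

a^{p+p!} b^{p+p!+2}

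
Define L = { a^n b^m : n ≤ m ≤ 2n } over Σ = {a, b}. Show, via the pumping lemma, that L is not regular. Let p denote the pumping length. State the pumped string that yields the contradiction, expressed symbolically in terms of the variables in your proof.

Assume L is regular; let p be its pumping constant.
Take w = a^p b^p ∈ L (since p ≤ p ≤ 2p), with |w| = 2p ≥ p.
By the pumping lemma, w = xyz with |xy| ≤ p and |y| > 0.
Because |xy| ≤ p and w begins with p copies of a, we have y = a^k with 1 ≤ k ≤ p.
Pump with i = 2: xy^2z = a^{p+k} b^p. Now n = p+k > p = m, so the condition n ≤ m fails. Thus xy^2z ∉ L.
Contradiction. Therefore L is not regular.

a^{p+k} b^p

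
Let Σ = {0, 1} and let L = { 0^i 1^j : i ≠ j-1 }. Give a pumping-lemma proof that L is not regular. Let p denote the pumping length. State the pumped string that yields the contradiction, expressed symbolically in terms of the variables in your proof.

Assume L is regular; let p be its pumping constant.
Choose w = 0^p 1^{p+p!+1}. Since p ≠ (p+p!+1)-1 = p+p!, w ∈ L; and |w| ≥ p.
Write w = xyz as guaranteed by the lemma, with |xy| ≤ p and |y| > 0.
Because |xy| ≤ p and w begins with p copies of 0, we have y = 0^k with 1 ≤ k ≤ p.
Since 1 ≤ k ≤ p, k divides p!; set t = 1 + p!/k. Then xy^t z has p + (p!/k)·k = p + p! copies of 0. Now the 0-count is p+p! and (1-count)-1 = (p+p!+1)-1 = p+p!, so i ≠ j-1 fails. So xy^t z = 0^{p+p!} 1^{p+p!+1} ∉ L.
This contradicts the pumping lemma, so L is not regular.

0^{p+p!} 1^{p+p!+1}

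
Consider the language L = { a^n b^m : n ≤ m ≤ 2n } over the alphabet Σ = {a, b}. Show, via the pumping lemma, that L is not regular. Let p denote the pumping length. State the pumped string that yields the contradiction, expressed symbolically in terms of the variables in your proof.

Assume L is regular; let p be its pumping constant.
Take w = a^p b^p ∈ L (since p ≤ p ≤ 2p), with |w| = 2p ≥ p.
Write w = xyz as guaranteed by the lemma, with |xy| ≤ p and y is nonempty.
Because |xy| ≤ p and w begins with p copies of a, we have y = a^k with 1 ≤ k ≤ p.
Pump with i = 2: xy^2z = a^{p+k} b^p. Now n = p+k > p = m, so the condition n ≤ m fails. Thus xy^2z ∉ L.
This is a contradiction; hence L is not regular.

a^{p+k} b^p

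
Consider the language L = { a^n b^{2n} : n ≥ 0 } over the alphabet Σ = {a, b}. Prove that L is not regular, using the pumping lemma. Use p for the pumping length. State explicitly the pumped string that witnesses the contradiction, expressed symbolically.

a^{p+k} b^{2p}

Assume L is regular; let p be its pumping constant.
Take w = a^p b^{2p}. Then w ∈ L and |w| = 3p ≥ p.
The pumping lemma gives a decomposition w = xyz where |xy| ≤ p and y is nonempty.
The first p characters of w are a's, so xy (and hence y) consists only of a's. Write y = a^k, 1 ≤ k ≤ p.
Pump with i = 2: xy^2z = a^{p+k} b^{2p}. For this to lie in L we would need 2p = 2(p+k), which forces k = 0. But k ≥ 1, so xy^2z ∉ L.
This is a contradiction; hence L is not regular.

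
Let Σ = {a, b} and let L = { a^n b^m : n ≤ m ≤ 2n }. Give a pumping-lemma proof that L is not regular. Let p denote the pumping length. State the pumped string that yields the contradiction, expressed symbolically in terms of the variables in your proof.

Assume L is regular. Let p be the pumping length given by the pumping lemma.
Take w = a^p b^p ∈ L (since p ≤ p ≤ 2p), with |w| = 2p ≥ p.
The pumping lemma gives a decomposition w = xyz where |xy| ≤ p and y is nonempty.
Because |xy| ≤ p and w begins with p copies of a, we have y = a^k with 1 ≤ k ≤ p.
Pump with i = 2: xy^2z = a^{p+k} b^p. Now n = p+k > p = m, so the condition n ≤ m fails. Thus xy^2z ∉ L.
Contradiction. Therefore L is not regular.

a^{p+k} b^p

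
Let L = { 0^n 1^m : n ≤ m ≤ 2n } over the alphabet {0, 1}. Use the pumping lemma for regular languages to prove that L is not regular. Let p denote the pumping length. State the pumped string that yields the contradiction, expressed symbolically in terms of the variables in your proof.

Assume L is regular. Let p be the pumping length given by the pumping lemma.
Take w = 0^p 1^p ∈ L (since p ≤ p ≤ 2p), with |w| = 2p ≥ p.
The pumping lemma gives a decomposition w = xyz where |xy| ≤ p and |y| ≥ 1.
The first p characters of w are 0's, so xy (and hence y) consists only of 0's. Write y = 0^k, 1 ≤ k ≤ p.
Pump with i = 2: xy^2z = 0^{p+k} 1^p. Now n = p+k > p = m, so the condition n ≤ m fails. Thus xy^2z ∉ L.
This is a contradiction; hence L is not regular.

0^{p+k} 1^p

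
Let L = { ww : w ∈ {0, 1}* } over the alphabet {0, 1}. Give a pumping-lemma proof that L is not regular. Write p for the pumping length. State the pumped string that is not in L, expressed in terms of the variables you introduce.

0^{p+k} 1^p 0^p 1^p

Assume L is regular; let p be its pumping constant.
Take w = 0^p 1^p 0^p 1^p = uu where u = 0^p1^p; then w ∈ L and |w| = 4p ≥ p.
The pumping lemma gives a decomposition w = xyz where |xy| ≤ p and |y| ≥ 1.
The first p characters of w are 0's, so xy (and hence y) consists only of 0's. Write y = 0^k, 1 ≤ k ≤ p.
Pump with i = 2: xy^2z = 0^{p+k} 1^p 0^p 1^p, of length 4p+k. Suppose this equals vv. The string starts with 0 and ends with 1, so v does too; thus the boundary between the two copies of v is a 1→0 transition. There is exactly one such transition, at position 2p+k, so |v| = 2p+k and |vv| = 4p+2k ≠ 4p+k since k ≥ 1. So xy^2z ∉ L.
This is a contradiction; hence L is not regular.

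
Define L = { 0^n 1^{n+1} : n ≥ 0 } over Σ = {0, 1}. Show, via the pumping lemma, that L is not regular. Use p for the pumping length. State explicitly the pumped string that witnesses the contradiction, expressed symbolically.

0^{p+k} 1^{p+1}

Toward a contradiction, assume L is regular with pumping length p.
Take w = 0^p 1^{p+1}. Then w ∈ L and |w| = 2p+1 ≥ p.
The pumping lemma gives a decomposition w = xyz where |xy| ≤ p and |y| ≥ 1.
Since the first p symbols of w are all 0's and |xy| ≤ p, y lies entirely in the leading 0-block: y = 0^k for some k with 1 ≤ k ≤ p.
Pump with i = 2: xy^2z = 0^{p+k} 1^{p+1}. For this to lie in L we would need p+1 = (p+k)+1, which forces k = 0. But k ≥ 1, so xy^2z ∉ L.
Contradiction. Therefore L is not regular.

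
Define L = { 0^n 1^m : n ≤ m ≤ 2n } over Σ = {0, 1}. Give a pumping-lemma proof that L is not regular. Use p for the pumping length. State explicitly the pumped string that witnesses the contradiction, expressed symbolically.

Assume L is regular. Let p be the pumping length given by the pumping lemma.
Take w = 0^p 1^p ∈ L (since p ≤ p ≤ 2p), with |w| = 2p ≥ p.
By the pumping lemma, w = xyz with |xy| ≤ p and |y| > 0.
Because |xy| ≤ p and w begins with p copies of 0, we have y = 0^k with 1 ≤ k ≤ p.
Pump with i = 2: xy^2z = 0^{p+k} 1^p. Now n = p+k > p = m, so the condition n ≤ m fails. Thus xy^2z ∉ L.
This contradicts the pumping lemma, so L is not regular.

0^{p+k} 1^p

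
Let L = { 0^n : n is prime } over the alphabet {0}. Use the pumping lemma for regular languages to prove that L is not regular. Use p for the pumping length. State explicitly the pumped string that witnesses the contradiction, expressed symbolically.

Assume L is regular; let p be its pumping constant.
Let q be a prime with q ≥ p+2 (infinitely many primes exist), and take w = 0^q ∈ L with |w| = q ≥ p.
By the pumping lemma, w = xyz with |xy| ≤ p and |y| > 0.
Then y = 0^k for some k with 1 ≤ k ≤ p.
Since 1 ≤ k ≤ p, |xz| = q-k. Pump with i = q+1: |xy^{q+1}z| = (q-k)+(q+1)k = q+qk = q(1+k), which is composite (both factors ≥ 2). So xy^{q+1}z = 0^{q(1+k)} ∉ L.
This is a contradiction; hence L is not regular.

0^{q(1+k)}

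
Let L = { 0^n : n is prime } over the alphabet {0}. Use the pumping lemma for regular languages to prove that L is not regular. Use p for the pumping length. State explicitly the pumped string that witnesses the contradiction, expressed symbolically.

Assume L is regular; let p be its pumping constant.
Let q be a prime with q ≥ p+2 (infinitely many primes exist), and take w = 0^q ∈ L with |w| = q ≥ p.
By the pumping lemma, w = xyz with |xy| ≤ p and |y| > 0.
Then y = 0^k for some k with 1 ≤ k ≤ p.
Since 1 ≤ k ≤ p, |xz| = q-k. Pump with i = q+1: |xy^{q+1}z| = (q-k)+(q+1)k = q+qk = q(1+k), which is composite (both factors ≥ 2). So xy^{q+1}z = 0^{q(1+k)} ∉ L.
This is a contradiction; hence L is not regular.

0^{q(1+k)}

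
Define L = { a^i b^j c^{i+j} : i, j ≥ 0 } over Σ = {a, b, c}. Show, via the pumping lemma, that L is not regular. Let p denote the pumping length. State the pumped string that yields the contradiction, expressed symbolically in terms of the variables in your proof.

a^{p+k} b^p c^{2p}

Toward a contradiction, assume L is regular with pumping length p.
Take w = a^p b^p c^{2p} ∈ L (with i=j=p, i+j=2p), |w| = 4p ≥ p.
By the pumping lemma, w = xyz with |xy| ≤ p and y is nonempty.
The first p characters of w are a's, so xy (and hence y) consists only of a's. Write y = a^k, 1 ≤ k ≤ p.
Consider xy^2z = a^{p+k} b^p c^{2p}. Now the a- and b-counts sum to 2p+k, but the c-count is 2p ≠ 2p+k. So xy^2z ∉ L.
Contradiction. Therefore L is not regular.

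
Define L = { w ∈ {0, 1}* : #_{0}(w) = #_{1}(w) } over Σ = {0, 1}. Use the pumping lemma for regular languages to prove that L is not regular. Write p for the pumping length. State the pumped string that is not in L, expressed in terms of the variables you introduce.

0^{p+k} 1^p

Suppose for contradiction that L is regular, and let p be the pumping length.
Choose w = 0^p 1^p ∈ L with |w| = 2p ≥ p.
By the pumping lemma, w = xyz with |xy| ≤ p and |y| > 0.
The first p characters of w are 0's, so xy (and hence y) consists only of 0's. Write y = 0^k, 1 ≤ k ≤ p.
Pump with i = 2: xy^2z = 0^{p+k} 1^p has p+k occurrences of 0 but only p of 1. Since k ≥ 1 the counts differ, so xy^2z ∉ L.
This is a contradiction; hence L is not regular.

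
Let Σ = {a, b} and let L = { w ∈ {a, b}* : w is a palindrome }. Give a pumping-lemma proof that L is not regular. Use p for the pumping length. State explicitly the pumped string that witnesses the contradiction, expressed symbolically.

Assume L is regular; let p be its pumping constant.
Take w = a^p b a^p, a palindrome of length 2p+1 ≥ p.
Write w = xyz as guaranteed by the lemma, with |xy| ≤ p and |y| > 0.
Since the first p symbols of w are all a's and |xy| ≤ p, y lies entirely in the leading a-block: y = a^k for some k with 1 ≤ k ≤ p.
Pump with i = 2: xy^2z = a^{p+k} b a^p. Its reverse is a^p b a^{p+k}, which differs from xy^2z since k ≥ 1. So xy^2z is not a palindrome and xy^2z ∉ L.
This is a contradiction; hence L is not regular.

a^{p+k} b a^p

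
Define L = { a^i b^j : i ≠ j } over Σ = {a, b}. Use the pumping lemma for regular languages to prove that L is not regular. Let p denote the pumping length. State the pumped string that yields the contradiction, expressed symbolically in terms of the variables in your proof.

Assume L is regular. Let p be the pumping length given by the pumping lemma.
Choose w = a^p b^{p+p!}. Since p ≠ p+p!, w ∈ L; and |w| ≥ p.
The pumping lemma gives a decomposition w = xyz where |xy| ≤ p and |y| ≥ 1.
The first p characters of w are a's, so xy (and hence y) consists only of a's. Write y = a^k, 1 ≤ k ≤ p.
Since 1 ≤ k ≤ p, k divides p!; set t = 1 + p!/k. Then xy^t z has p + (p!/k)·k = p + p! copies of a. Now the a-count equals the b-count, so i ≠ j fails. So xy^t z = a^{p+p!} b^{p+p!} ∉ L.
Contradiction. Therefore L is not regular.

a^{p+p!} b^{p+p!}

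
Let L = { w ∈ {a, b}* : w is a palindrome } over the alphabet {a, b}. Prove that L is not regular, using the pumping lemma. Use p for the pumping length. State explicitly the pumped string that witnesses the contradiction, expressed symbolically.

Toward a contradiction, assume L is regular with pumping length p.
Take w = a^p b a^p, a palindrome of length 2p+1 ≥ p.
Write w = xyz as guaranteed by the lemma, with |xy| ≤ p and y is nonempty.
Because |xy| ≤ p and w begins with p copies of a, we have y = a^k with 1 ≤ k ≤ p.
Pump with i = 2: xy^2z = a^{p+k} b a^p. Its reverse is a^p b a^{p+k}, which differs from xy^2z since k ≥ 1. So xy^2z is not a palindrome and xy^2z ∉ L.
This is a contradiction; hence L is not regular.

a^{p+k} b a^p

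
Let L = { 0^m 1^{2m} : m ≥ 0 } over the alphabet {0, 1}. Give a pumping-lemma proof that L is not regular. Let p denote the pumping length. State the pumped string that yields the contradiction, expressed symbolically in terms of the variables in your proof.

Assume L is regular; let p be its pumping constant.
Let w = 0^p 1^{2p} ∈ L; note |w| = 3p ≥ p.
By the pumping lemma, w = xyz with |xy| ≤ p and |y| > 0.
Because |xy| ≤ p and w begins with p copies of 0, we have y = 0^k with 1 ≤ k ≤ p.
Pump with i = 2: xy^2z = 0^{p+k} 1^{2p}. For this to lie in L we would need 2p = 2(p+k), which forces k = 0. But k ≥ 1, so xy^2z ∉ L.
This is a contradiction; hence L is not regular.

0^{p+k} 1^{2p}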